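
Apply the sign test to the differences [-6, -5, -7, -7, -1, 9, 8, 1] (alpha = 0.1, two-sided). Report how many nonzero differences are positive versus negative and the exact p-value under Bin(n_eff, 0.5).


Step 1: Discard zero differences. Original n = 8; n_eff = number of nonzero differences = 8.
Nonzero differences (with sign): -6, -5, -7, -7, -1, +9, +8, +1
Step 2: Count signs: positive = 3, negative = 5.
Step 3: Under H0: P(positive) = 0.5, so the number of positives S ~ Bin(8, 0.5).
Step 4: Two-sided exact p-value = sum of Bin(8,0.5) probabilities at or below the observed probability = 0.726562.
Step 5: alpha = 0.1. fail to reject H0.

n_eff = 8, pos = 3, neg = 5, p = 0.726562, fail to reject H0.


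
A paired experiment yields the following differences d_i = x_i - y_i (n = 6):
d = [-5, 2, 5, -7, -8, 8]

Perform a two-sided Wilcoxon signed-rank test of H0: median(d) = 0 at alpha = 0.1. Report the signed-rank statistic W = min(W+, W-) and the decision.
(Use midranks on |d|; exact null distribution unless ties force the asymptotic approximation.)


Step 1: Drop any zero differences (none here) and take |d_i|.
|d| = [5, 2, 5, 7, 8, 8]
Step 2: Midrank |d_i| (ties get averaged ranks).
ranks: |5|->2.5, |2|->1, |5|->2.5, |7|->4, |8|->5.5, |8|->5.5
Step 3: Attach original signs; sum ranks with positive sign and with negative sign.
W+ = 1 + 2.5 + 5.5 = 9
W- = 2.5 + 4 + 5.5 = 12
(Check: W+ + W- = 21 should equal n(n+1)/2 = 21.)
Step 4: Test statistic W = min(W+, W-) = 9.
Step 5: Ties in |d|, so use the tie-corrected normal approximation.
        E[W] = n(n+1)/4 = 6*7/4 = 10.5.
        Tie groups: |d|=5 (t=2), |d|=8 (t=2); sum(t^3 - t) = 12.
        Var[W] = n(n+1)(2n+1)/24 - sum(t^3-t)/48 = 546/24 - 12/48 = 22.5.
        z = (W - E[W]) / sqrt(Var[W]) = (9 - 10.5) / 4.7434 = -0.3162.
        Two-sided p = 2*Phi(z) = 0.751830.
Step 6: alpha = 0.1. fail to reject H0.

W+ = 9, W- = 12, W = min = 9, p = 0.751830, fail to reject H0.


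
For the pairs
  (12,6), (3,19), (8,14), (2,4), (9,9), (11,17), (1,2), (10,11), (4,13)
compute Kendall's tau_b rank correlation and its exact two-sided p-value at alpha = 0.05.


Step 1: Enumerate the 36 unordered pairs (i,j) with i<j and classify each by sign(x_j-x_i) * sign(y_j-y_i).
  (1,2):dx=-9,dy=+13->D; (1,3):dx=-4,dy=+8->D; (1,4):dx=-10,dy=-2->C; (1,5):dx=-3,dy=+3->D
  (1,6):dx=-1,dy=+11->D; (1,7):dx=-11,dy=-4->C; (1,8):dx=-2,dy=+5->D; (1,9):dx=-8,dy=+7->D
  (2,3):dx=+5,dy=-5->D; (2,4):dx=-1,dy=-15->C; (2,5):dx=+6,dy=-10->D; (2,6):dx=+8,dy=-2->D
  (2,7):dx=-2,dy=-17->C; (2,8):dx=+7,dy=-8->D; (2,9):dx=+1,dy=-6->D; (3,4):dx=-6,dy=-10->C
  (3,5):dx=+1,dy=-5->D; (3,6):dx=+3,dy=+3->C; (3,7):dx=-7,dy=-12->C; (3,8):dx=+2,dy=-3->D
  (3,9):dx=-4,dy=-1->C; (4,5):dx=+7,dy=+5->C; (4,6):dx=+9,dy=+13->C; (4,7):dx=-1,dy=-2->C
  (4,8):dx=+8,dy=+7->C; (4,9):dx=+2,dy=+9->C; (5,6):dx=+2,dy=+8->C; (5,7):dx=-8,dy=-7->C
  (5,8):dx=+1,dy=+2->C; (5,9):dx=-5,dy=+4->D; (6,7):dx=-10,dy=-15->C; (6,8):dx=-1,dy=-6->C
  (6,9):dx=-7,dy=-4->C; (7,8):dx=+9,dy=+9->C; (7,9):dx=+3,dy=+11->C; (8,9):dx=-6,dy=+2->D
Step 2: C = 21, D = 15, total pairs = 36.
Step 3: tau = (C - D)/(n(n-1)/2) = (21 - 15)/36 = 0.166667.
Step 4: Exact two-sided p-value (enumerate n! = 362880 permutations of y under H0): p = 0.612202.
Step 5: alpha = 0.05. fail to reject H0.

tau_b = 0.1667 (C=21, D=15), p = 0.612202, fail to reject H0.


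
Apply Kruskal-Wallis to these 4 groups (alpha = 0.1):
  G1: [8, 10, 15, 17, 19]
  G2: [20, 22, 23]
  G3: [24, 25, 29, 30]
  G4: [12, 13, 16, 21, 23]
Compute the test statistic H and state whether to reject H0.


Step 1: Combine all N = 17 observations and assign midranks.
sorted (value, group, rank): (8,G1,1), (10,G1,2), (12,G4,3), (13,G4,4), (15,G1,5), (16,G4,6), (17,G1,7), (19,G1,8), (20,G2,9), (21,G4,10), (22,G2,11), (23,G2,12.5), (23,G4,12.5), (24,G3,14), (25,G3,15), (29,G3,16), (30,G3,17)
Step 2: Sum ranks within each group.
R_1 = 23 (n_1 = 5)
R_2 = 32.5 (n_2 = 3)
R_3 = 62 (n_3 = 4)
R_4 = 35.5 (n_4 = 5)
Step 3: H = 12/(N(N+1)) * sum(R_i^2/n_i) - 3(N+1)
     = 12/(17*18) * (23^2/5 + 32.5^2/3 + 62^2/4 + 35.5^2/5) - 3*18
     = 0.039216 * 1670.93 - 54
     = 11.526797.
Step 4: Ties present; correction factor C = 1 - 6/(17^3 - 17) = 0.998775. Corrected H = 11.526797 / 0.998775 = 11.540941.
Step 5: Under H0, H ~ chi^2(3); p-value = 0.009133.
Step 6: alpha = 0.1. reject H0.

H = 11.5409, df = 3, p = 0.009133, reject H0.


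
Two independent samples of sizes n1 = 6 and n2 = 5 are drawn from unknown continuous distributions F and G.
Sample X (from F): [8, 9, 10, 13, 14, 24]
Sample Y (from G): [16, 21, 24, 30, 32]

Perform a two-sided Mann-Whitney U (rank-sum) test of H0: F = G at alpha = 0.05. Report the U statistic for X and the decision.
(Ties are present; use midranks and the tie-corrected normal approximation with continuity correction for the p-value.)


Step 1: Combine and sort all 11 observations; assign midranks.
sorted (value, group): (8,X), (9,X), (10,X), (13,X), (14,X), (16,Y), (21,Y), (24,X), (24,Y), (30,Y), (32,Y)
ranks: 8->1, 9->2, 10->3, 13->4, 14->5, 16->6, 21->7, 24->8.5, 24->8.5, 30->10, 32->11
Step 2: Rank sum for X: R1 = 1 + 2 + 3 + 4 + 5 + 8.5 = 23.5.
Step 3: U_X = R1 - n1(n1+1)/2 = 23.5 - 6*7/2 = 23.5 - 21 = 2.5.
       U_Y = n1*n2 - U_X = 30 - 2.5 = 27.5.
Step 4: Ties are present, so use the tie-corrected normal approximation (with continuity correction) for the p-value.
Step 5: p-value = 0.028100; compare to alpha = 0.05. reject H0.

U_X = 2.5, p = 0.028100, reject H0 at alpha = 0.05.


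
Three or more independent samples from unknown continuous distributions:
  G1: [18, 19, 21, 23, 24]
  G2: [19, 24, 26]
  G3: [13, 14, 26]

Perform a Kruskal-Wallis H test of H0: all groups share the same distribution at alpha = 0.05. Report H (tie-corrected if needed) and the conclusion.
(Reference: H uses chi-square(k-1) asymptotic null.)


Step 1: Combine all N = 11 observations and assign midranks.
sorted (value, group, rank): (13,G3,1), (14,G3,2), (18,G1,3), (19,G1,4.5), (19,G2,4.5), (21,G1,6), (23,G1,7), (24,G1,8.5), (24,G2,8.5), (26,G2,10.5), (26,G3,10.5)
Step 2: Sum ranks within each group.
R_1 = 29 (n_1 = 5)
R_2 = 23.5 (n_2 = 3)
R_3 = 13.5 (n_3 = 3)
Step 3: H = 12/(N(N+1)) * sum(R_i^2/n_i) - 3(N+1)
     = 12/(11*12) * (29^2/5 + 23.5^2/3 + 13.5^2/3) - 3*12
     = 0.090909 * 413.033 - 36
     = 1.548485.
Step 4: Ties present; correction factor C = 1 - 18/(11^3 - 11) = 0.986364. Corrected H = 1.548485 / 0.986364 = 1.569892.
Step 5: Under H0, H ~ chi^2(2); p-value = 0.456144.
Step 6: alpha = 0.05. fail to reject H0.

H = 1.5699, df = 2, p = 0.456144, fail to reject H0.


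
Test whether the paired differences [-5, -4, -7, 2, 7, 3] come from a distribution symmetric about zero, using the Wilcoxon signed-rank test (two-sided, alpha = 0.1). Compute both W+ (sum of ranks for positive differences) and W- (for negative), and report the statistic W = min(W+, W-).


Step 1: Drop any zero differences (none here) and take |d_i|.
|d| = [5, 4, 7, 2, 7, 3]
Step 2: Midrank |d_i| (ties get averaged ranks).
ranks: |5|->4, |4|->3, |7|->5.5, |2|->1, |7|->5.5, |3|->2
Step 3: Attach original signs; sum ranks with positive sign and with negative sign.
W+ = 1 + 5.5 + 2 = 8.5
W- = 4 + 3 + 5.5 = 12.5
(Check: W+ + W- = 21 should equal n(n+1)/2 = 21.)
Step 4: Test statistic W = min(W+, W-) = 8.5.
Step 5: Ties in |d|, so use the tie-corrected normal approximation.
        E[W] = n(n+1)/4 = 6*7/4 = 10.5.
        Tie groups: |d|=7 (t=2); sum(t^3 - t) = 6.
        Var[W] = n(n+1)(2n+1)/24 - sum(t^3-t)/48 = 546/24 - 6/48 = 22.625.
        z = (W - E[W]) / sqrt(Var[W]) = (8.5 - 10.5) / 4.7566 = -0.4205.
        Two-sided p = 2*Phi(z) = 0.674142.
Step 6: alpha = 0.1. fail to reject H0.

W+ = 8.5, W- = 12.5, W = min = 8.5, p = 0.674142, fail to reject H0.


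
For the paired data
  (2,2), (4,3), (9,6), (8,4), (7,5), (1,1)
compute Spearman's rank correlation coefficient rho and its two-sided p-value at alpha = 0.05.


Step 1: Rank x and y separately (midranks; no ties here).
rank(x): 2->2, 4->3, 9->6, 8->5, 7->4, 1->1
rank(y): 2->2, 3->3, 6->6, 4->4, 5->5, 1->1
Step 2: d_i = R_x(i) - R_y(i); compute d_i^2.
  (2-2)^2=0, (3-3)^2=0, (6-6)^2=0, (5-4)^2=1, (4-5)^2=1, (1-1)^2=0
sum(d^2) = 2.
Step 3: rho = 1 - 6*2 / (6*(6^2 - 1)) = 1 - 12/210 = 0.942857.
Step 4: Under H0, t = rho * sqrt((n-2)/(1-rho^2)) = 5.6595 ~ t(4).
Step 5: Two-sided p-value from the t-distribution with 4 df = 0.004805.
Step 6: alpha = 0.05. reject H0.

rho = 0.9429, p = 0.004805, reject H0 at alpha = 0.05.


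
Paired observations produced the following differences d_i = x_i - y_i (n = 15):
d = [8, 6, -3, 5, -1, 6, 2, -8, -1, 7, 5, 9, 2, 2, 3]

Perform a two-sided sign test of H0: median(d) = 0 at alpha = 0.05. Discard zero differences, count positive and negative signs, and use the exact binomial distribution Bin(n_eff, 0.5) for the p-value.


Step 1: Discard zero differences. Original n = 15; n_eff = number of nonzero differences = 15.
Nonzero differences (with sign): +8, +6, -3, +5, -1, +6, +2, -8, -1, +7, +5, +9, +2, +2, +3
Step 2: Count signs: positive = 11, negative = 4.
Step 3: Under H0: P(positive) = 0.5, so the number of positives S ~ Bin(15, 0.5).
Step 4: Two-sided exact p-value = sum of Bin(15,0.5) probabilities at or below the observed probability = 0.118469.
Step 5: alpha = 0.05. fail to reject H0.

n_eff = 15, pos = 11, neg = 4, p = 0.118469, fail to reject H0.


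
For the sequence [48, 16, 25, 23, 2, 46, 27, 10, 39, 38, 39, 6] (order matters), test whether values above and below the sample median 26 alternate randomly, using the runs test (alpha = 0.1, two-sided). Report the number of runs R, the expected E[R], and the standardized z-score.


Step 1: Compute median = 26; label A = above, B = below.
Labels in order: ABBBBAABAAAB  (n_A = 6, n_B = 6)
Step 2: Count runs R = 6.
Step 3: Under H0 (random ordering), E[R] = 2*n_A*n_B/(n_A+n_B) + 1 = 2*6*6/12 + 1 = 7.0000.
        Var[R] = 2*n_A*n_B*(2*n_A*n_B - n_A - n_B) / ((n_A+n_B)^2 * (n_A+n_B-1)) = 4320/1584 = 2.7273.
        SD[R] = 1.6514.
Step 4: Continuity-corrected z = (R + 0.5 - E[R]) / SD[R] = (6 + 0.5 - 7.0000) / 1.6514 = -0.3028.
Step 5: Two-sided p-value via normal approximation = 2*(1 - Phi(|z|)) = 0.762069.
Step 6: alpha = 0.1. fail to reject H0.

R = 6, z = -0.3028, p = 0.762069, fail to reject H0.


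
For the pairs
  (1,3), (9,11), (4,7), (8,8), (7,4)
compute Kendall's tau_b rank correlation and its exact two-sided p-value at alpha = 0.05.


Step 1: Enumerate the 10 unordered pairs (i,j) with i<j and classify each by sign(x_j-x_i) * sign(y_j-y_i).
  (1,2):dx=+8,dy=+8->C; (1,3):dx=+3,dy=+4->C; (1,4):dx=+7,dy=+5->C; (1,5):dx=+6,dy=+1->C
  (2,3):dx=-5,dy=-4->C; (2,4):dx=-1,dy=-3->C; (2,5):dx=-2,dy=-7->C; (3,4):dx=+4,dy=+1->C
  (3,5):dx=+3,dy=-3->D; (4,5):dx=-1,dy=-4->C
Step 2: C = 9, D = 1, total pairs = 10.
Step 3: tau = (C - D)/(n(n-1)/2) = (9 - 1)/10 = 0.800000.
Step 4: Exact two-sided p-value (enumerate n! = 120 permutations of y under H0): p = 0.083333.
Step 5: alpha = 0.05. fail to reject H0.

tau_b = 0.8000 (C=9, D=1), p = 0.083333, fail to reject H0.


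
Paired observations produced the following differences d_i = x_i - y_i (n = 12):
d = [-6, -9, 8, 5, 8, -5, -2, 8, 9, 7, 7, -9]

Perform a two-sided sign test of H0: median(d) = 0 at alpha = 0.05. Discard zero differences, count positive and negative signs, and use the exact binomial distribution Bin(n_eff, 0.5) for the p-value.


Step 1: Discard zero differences. Original n = 12; n_eff = number of nonzero differences = 12.
Nonzero differences (with sign): -6, -9, +8, +5, +8, -5, -2, +8, +9, +7, +7, -9
Step 2: Count signs: positive = 7, negative = 5.
Step 3: Under H0: P(positive) = 0.5, so the number of positives S ~ Bin(12, 0.5).
Step 4: Two-sided exact p-value = sum of Bin(12,0.5) probabilities at or below the observed probability = 0.774414.
Step 5: alpha = 0.05. fail to reject H0.

n_eff = 12, pos = 7, neg = 5, p = 0.774414, fail to reject H0.


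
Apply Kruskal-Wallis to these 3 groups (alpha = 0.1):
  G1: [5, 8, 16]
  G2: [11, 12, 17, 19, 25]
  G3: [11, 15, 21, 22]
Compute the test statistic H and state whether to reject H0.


Step 1: Combine all N = 12 observations and assign midranks.
sorted (value, group, rank): (5,G1,1), (8,G1,2), (11,G2,3.5), (11,G3,3.5), (12,G2,5), (15,G3,6), (16,G1,7), (17,G2,8), (19,G2,9), (21,G3,10), (22,G3,11), (25,G2,12)
Step 2: Sum ranks within each group.
R_1 = 10 (n_1 = 3)
R_2 = 37.5 (n_2 = 5)
R_3 = 30.5 (n_3 = 4)
Step 3: H = 12/(N(N+1)) * sum(R_i^2/n_i) - 3(N+1)
     = 12/(12*13) * (10^2/3 + 37.5^2/5 + 30.5^2/4) - 3*13
     = 0.076923 * 547.146 - 39
     = 3.088141.
Step 4: Ties present; correction factor C = 1 - 6/(12^3 - 12) = 0.996503. Corrected H = 3.088141 / 0.996503 = 3.098977.
Step 5: Under H0, H ~ chi^2(2); p-value = 0.212357.
Step 6: alpha = 0.1. fail to reject H0.

H = 3.0990, df = 2, p = 0.212357, fail to reject H0.


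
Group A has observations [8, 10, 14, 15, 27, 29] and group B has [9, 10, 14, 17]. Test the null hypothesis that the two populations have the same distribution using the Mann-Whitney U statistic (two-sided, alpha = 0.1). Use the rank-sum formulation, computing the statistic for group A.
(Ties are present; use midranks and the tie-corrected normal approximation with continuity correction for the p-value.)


Step 1: Combine and sort all 10 observations; assign midranks.
sorted (value, group): (8,X), (9,Y), (10,X), (10,Y), (14,X), (14,Y), (15,X), (17,Y), (27,X), (29,X)
ranks: 8->1, 9->2, 10->3.5, 10->3.5, 14->5.5, 14->5.5, 15->7, 17->8, 27->9, 29->10
Step 2: Rank sum for X: R1 = 1 + 3.5 + 5.5 + 7 + 9 + 10 = 36.
Step 3: U_X = R1 - n1(n1+1)/2 = 36 - 6*7/2 = 36 - 21 = 15.
       U_Y = n1*n2 - U_X = 24 - 15 = 9.
Step 4: Ties are present, so use the tie-corrected normal approximation (with continuity correction) for the p-value.
Step 5: p-value = 0.591778; compare to alpha = 0.1. fail to reject H0.

U_X = 15, p = 0.591778, fail to reject H0 at alpha = 0.1.


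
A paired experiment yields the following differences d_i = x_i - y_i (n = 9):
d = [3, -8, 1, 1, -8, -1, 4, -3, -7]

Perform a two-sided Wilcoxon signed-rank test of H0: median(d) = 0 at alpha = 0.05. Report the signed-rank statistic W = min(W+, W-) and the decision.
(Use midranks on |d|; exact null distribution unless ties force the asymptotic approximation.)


Step 1: Drop any zero differences (none here) and take |d_i|.
|d| = [3, 8, 1, 1, 8, 1, 4, 3, 7]
Step 2: Midrank |d_i| (ties get averaged ranks).
ranks: |3|->4.5, |8|->8.5, |1|->2, |1|->2, |8|->8.5, |1|->2, |4|->6, |3|->4.5, |7|->7
Step 3: Attach original signs; sum ranks with positive sign and with negative sign.
W+ = 4.5 + 2 + 2 + 6 = 14.5
W- = 8.5 + 8.5 + 2 + 4.5 + 7 = 30.5
(Check: W+ + W- = 45 should equal n(n+1)/2 = 45.)
Step 4: Test statistic W = min(W+, W-) = 14.5.
Step 5: Ties in |d|, so use the tie-corrected normal approximation.
        E[W] = n(n+1)/4 = 9*10/4 = 22.5.
        Tie groups: |d|=1 (t=3), |d|=3 (t=2), |d|=8 (t=2); sum(t^3 - t) = 36.
        Var[W] = n(n+1)(2n+1)/24 - sum(t^3-t)/48 = 1710/24 - 36/48 = 70.5.
        z = (W - E[W]) / sqrt(Var[W]) = (14.5 - 22.5) / 8.3964 = -0.9528.
        Two-sided p = 2*Phi(z) = 0.340698.
Step 6: alpha = 0.05. fail to reject H0.

W+ = 14.5, W- = 30.5, W = min = 14.5, p = 0.340698, fail to reject H0.


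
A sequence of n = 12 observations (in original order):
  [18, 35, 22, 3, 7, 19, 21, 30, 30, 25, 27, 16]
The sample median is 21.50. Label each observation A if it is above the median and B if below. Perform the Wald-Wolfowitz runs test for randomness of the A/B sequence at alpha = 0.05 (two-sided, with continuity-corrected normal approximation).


Step 1: Compute median = 21.50; label A = above, B = below.
Labels in order: BAABBBBAAAAB  (n_A = 6, n_B = 6)
Step 2: Count runs R = 5.
Step 3: Under H0 (random ordering), E[R] = 2*n_A*n_B/(n_A+n_B) + 1 = 2*6*6/12 + 1 = 7.0000.
        Var[R] = 2*n_A*n_B*(2*n_A*n_B - n_A - n_B) / ((n_A+n_B)^2 * (n_A+n_B-1)) = 4320/1584 = 2.7273.
        SD[R] = 1.6514.
Step 4: Continuity-corrected z = (R + 0.5 - E[R]) / SD[R] = (5 + 0.5 - 7.0000) / 1.6514 = -0.9083.
Step 5: Two-sided p-value via normal approximation = 2*(1 - Phi(|z|)) = 0.363722.
Step 6: alpha = 0.05. fail to reject H0.

R = 5, z = -0.9083, p = 0.363722, fail to reject H0.


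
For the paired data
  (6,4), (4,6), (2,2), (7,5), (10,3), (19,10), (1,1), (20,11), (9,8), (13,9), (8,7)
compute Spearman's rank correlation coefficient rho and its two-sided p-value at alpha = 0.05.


Step 1: Rank x and y separately (midranks; no ties here).
rank(x): 6->4, 4->3, 2->2, 7->5, 10->8, 19->10, 1->1, 20->11, 9->7, 13->9, 8->6
rank(y): 4->4, 6->6, 2->2, 5->5, 3->3, 10->10, 1->1, 11->11, 8->8, 9->9, 7->7
Step 2: d_i = R_x(i) - R_y(i); compute d_i^2.
  (4-4)^2=0, (3-6)^2=9, (2-2)^2=0, (5-5)^2=0, (8-3)^2=25, (10-10)^2=0, (1-1)^2=0, (11-11)^2=0, (7-8)^2=1, (9-9)^2=0, (6-7)^2=1
sum(d^2) = 36.
Step 3: rho = 1 - 6*36 / (11*(11^2 - 1)) = 1 - 216/1320 = 0.836364.
Step 4: Under H0, t = rho * sqrt((n-2)/(1-rho^2)) = 4.5772 ~ t(9).
Step 5: Two-sided p-value from the t-distribution with 9 df = 0.001333.
Step 6: alpha = 0.05. reject H0.

rho = 0.8364, p = 0.001333, reject H0 at alpha = 0.05.


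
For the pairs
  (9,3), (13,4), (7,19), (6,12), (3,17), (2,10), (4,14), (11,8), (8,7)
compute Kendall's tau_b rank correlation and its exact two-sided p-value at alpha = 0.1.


Step 1: Enumerate the 36 unordered pairs (i,j) with i<j and classify each by sign(x_j-x_i) * sign(y_j-y_i).
  (1,2):dx=+4,dy=+1->C; (1,3):dx=-2,dy=+16->D; (1,4):dx=-3,dy=+9->D; (1,5):dx=-6,dy=+14->D
  (1,6):dx=-7,dy=+7->D; (1,7):dx=-5,dy=+11->D; (1,8):dx=+2,dy=+5->C; (1,9):dx=-1,dy=+4->D
  (2,3):dx=-6,dy=+15->D; (2,4):dx=-7,dy=+8->D; (2,5):dx=-10,dy=+13->D; (2,6):dx=-11,dy=+6->D
  (2,7):dx=-9,dy=+10->D; (2,8):dx=-2,dy=+4->D; (2,9):dx=-5,dy=+3->D; (3,4):dx=-1,dy=-7->C
  (3,5):dx=-4,dy=-2->C; (3,6):dx=-5,dy=-9->C; (3,7):dx=-3,dy=-5->C; (3,8):dx=+4,dy=-11->D
  (3,9):dx=+1,dy=-12->D; (4,5):dx=-3,dy=+5->D; (4,6):dx=-4,dy=-2->C; (4,7):dx=-2,dy=+2->D
  (4,8):dx=+5,dy=-4->D; (4,9):dx=+2,dy=-5->D; (5,6):dx=-1,dy=-7->C; (5,7):dx=+1,dy=-3->D
  (5,8):dx=+8,dy=-9->D; (5,9):dx=+5,dy=-10->D; (6,7):dx=+2,dy=+4->C; (6,8):dx=+9,dy=-2->D
  (6,9):dx=+6,dy=-3->D; (7,8):dx=+7,dy=-6->D; (7,9):dx=+4,dy=-7->D; (8,9):dx=-3,dy=-1->C
Step 2: C = 10, D = 26, total pairs = 36.
Step 3: tau = (C - D)/(n(n-1)/2) = (10 - 26)/36 = -0.444444.
Step 4: Exact two-sided p-value (enumerate n! = 362880 permutations of y under H0): p = 0.119439.
Step 5: alpha = 0.1. fail to reject H0.

tau_b = -0.4444 (C=10, D=26), p = 0.119439, fail to reject H0.


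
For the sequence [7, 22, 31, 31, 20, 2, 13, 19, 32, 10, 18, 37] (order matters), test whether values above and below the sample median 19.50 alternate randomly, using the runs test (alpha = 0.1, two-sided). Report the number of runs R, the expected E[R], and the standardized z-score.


Step 1: Compute median = 19.50; label A = above, B = below.
Labels in order: BAAAABBBABBA  (n_A = 6, n_B = 6)
Step 2: Count runs R = 6.
Step 3: Under H0 (random ordering), E[R] = 2*n_A*n_B/(n_A+n_B) + 1 = 2*6*6/12 + 1 = 7.0000.
        Var[R] = 2*n_A*n_B*(2*n_A*n_B - n_A - n_B) / ((n_A+n_B)^2 * (n_A+n_B-1)) = 4320/1584 = 2.7273.
        SD[R] = 1.6514.
Step 4: Continuity-corrected z = (R + 0.5 - E[R]) / SD[R] = (6 + 0.5 - 7.0000) / 1.6514 = -0.3028.
Step 5: Two-sided p-value via normal approximation = 2*(1 - Phi(|z|)) = 0.762069.
Step 6: alpha = 0.1. fail to reject H0.

R = 6, z = -0.3028, p = 0.762069, fail to reject H0.


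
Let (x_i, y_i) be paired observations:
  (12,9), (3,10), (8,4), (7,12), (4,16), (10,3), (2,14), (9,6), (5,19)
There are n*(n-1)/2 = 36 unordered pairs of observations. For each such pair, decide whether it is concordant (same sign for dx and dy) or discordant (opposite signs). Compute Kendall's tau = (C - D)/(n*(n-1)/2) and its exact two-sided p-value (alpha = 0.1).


Step 1: Enumerate the 36 unordered pairs (i,j) with i<j and classify each by sign(x_j-x_i) * sign(y_j-y_i).
  (1,2):dx=-9,dy=+1->D; (1,3):dx=-4,dy=-5->C; (1,4):dx=-5,dy=+3->D; (1,5):dx=-8,dy=+7->D
  (1,6):dx=-2,dy=-6->C; (1,7):dx=-10,dy=+5->D; (1,8):dx=-3,dy=-3->C; (1,9):dx=-7,dy=+10->D
  (2,3):dx=+5,dy=-6->D; (2,4):dx=+4,dy=+2->C; (2,5):dx=+1,dy=+6->C; (2,6):dx=+7,dy=-7->D
  (2,7):dx=-1,dy=+4->D; (2,8):dx=+6,dy=-4->D; (2,9):dx=+2,dy=+9->C; (3,4):dx=-1,dy=+8->D
  (3,5):dx=-4,dy=+12->D; (3,6):dx=+2,dy=-1->D; (3,7):dx=-6,dy=+10->D; (3,8):dx=+1,dy=+2->C
  (3,9):dx=-3,dy=+15->D; (4,5):dx=-3,dy=+4->D; (4,6):dx=+3,dy=-9->D; (4,7):dx=-5,dy=+2->D
  (4,8):dx=+2,dy=-6->D; (4,9):dx=-2,dy=+7->D; (5,6):dx=+6,dy=-13->D; (5,7):dx=-2,dy=-2->C
  (5,8):dx=+5,dy=-10->D; (5,9):dx=+1,dy=+3->C; (6,7):dx=-8,dy=+11->D; (6,8):dx=-1,dy=+3->D
  (6,9):dx=-5,dy=+16->D; (7,8):dx=+7,dy=-8->D; (7,9):dx=+3,dy=+5->C; (8,9):dx=-4,dy=+13->D
Step 2: C = 10, D = 26, total pairs = 36.
Step 3: tau = (C - D)/(n(n-1)/2) = (10 - 26)/36 = -0.444444.
Step 4: Exact two-sided p-value (enumerate n! = 362880 permutations of y under H0): p = 0.119439.
Step 5: alpha = 0.1. fail to reject H0.

tau_b = -0.4444 (C=10, D=26), p = 0.119439, fail to reject H0.


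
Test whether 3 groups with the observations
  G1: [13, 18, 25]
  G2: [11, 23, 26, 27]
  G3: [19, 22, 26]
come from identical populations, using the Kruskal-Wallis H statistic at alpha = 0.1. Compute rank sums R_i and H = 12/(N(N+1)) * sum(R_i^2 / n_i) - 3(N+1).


Step 1: Combine all N = 10 observations and assign midranks.
sorted (value, group, rank): (11,G2,1), (13,G1,2), (18,G1,3), (19,G3,4), (22,G3,5), (23,G2,6), (25,G1,7), (26,G2,8.5), (26,G3,8.5), (27,G2,10)
Step 2: Sum ranks within each group.
R_1 = 12 (n_1 = 3)
R_2 = 25.5 (n_2 = 4)
R_3 = 17.5 (n_3 = 3)
Step 3: H = 12/(N(N+1)) * sum(R_i^2/n_i) - 3(N+1)
     = 12/(10*11) * (12^2/3 + 25.5^2/4 + 17.5^2/3) - 3*11
     = 0.109091 * 312.646 - 33
     = 1.106818.
Step 4: Ties present; correction factor C = 1 - 6/(10^3 - 10) = 0.993939. Corrected H = 1.106818 / 0.993939 = 1.113567.
Step 5: Under H0, H ~ chi^2(2); p-value = 0.573049.
Step 6: alpha = 0.1. fail to reject H0.

H = 1.1136, df = 2, p = 0.573049, fail to reject H0.


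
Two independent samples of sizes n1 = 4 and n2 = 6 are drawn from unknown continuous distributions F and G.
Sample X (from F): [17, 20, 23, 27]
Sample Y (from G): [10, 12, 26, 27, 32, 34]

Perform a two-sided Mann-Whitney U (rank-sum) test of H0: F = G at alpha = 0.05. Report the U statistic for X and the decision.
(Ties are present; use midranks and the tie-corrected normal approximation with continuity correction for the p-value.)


Step 1: Combine and sort all 10 observations; assign midranks.
sorted (value, group): (10,Y), (12,Y), (17,X), (20,X), (23,X), (26,Y), (27,X), (27,Y), (32,Y), (34,Y)
ranks: 10->1, 12->2, 17->3, 20->4, 23->5, 26->6, 27->7.5, 27->7.5, 32->9, 34->10
Step 2: Rank sum for X: R1 = 3 + 4 + 5 + 7.5 = 19.5.
Step 3: U_X = R1 - n1(n1+1)/2 = 19.5 - 4*5/2 = 19.5 - 10 = 9.5.
       U_Y = n1*n2 - U_X = 24 - 9.5 = 14.5.
Step 4: Ties are present, so use the tie-corrected normal approximation (with continuity correction) for the p-value.
Step 5: p-value = 0.668870; compare to alpha = 0.05. fail to reject H0.

U_X = 9.5, p = 0.668870, fail to reject H0 at alpha = 0.05.


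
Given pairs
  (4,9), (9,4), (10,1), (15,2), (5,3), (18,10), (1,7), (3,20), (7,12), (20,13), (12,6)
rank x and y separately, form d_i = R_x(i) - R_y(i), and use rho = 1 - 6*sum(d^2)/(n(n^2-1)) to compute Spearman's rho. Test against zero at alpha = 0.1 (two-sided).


Step 1: Rank x and y separately (midranks; no ties here).
rank(x): 4->3, 9->6, 10->7, 15->9, 5->4, 18->10, 1->1, 3->2, 7->5, 20->11, 12->8
rank(y): 9->7, 4->4, 1->1, 2->2, 3->3, 10->8, 7->6, 20->11, 12->9, 13->10, 6->5
Step 2: d_i = R_x(i) - R_y(i); compute d_i^2.
  (3-7)^2=16, (6-4)^2=4, (7-1)^2=36, (9-2)^2=49, (4-3)^2=1, (10-8)^2=4, (1-6)^2=25, (2-11)^2=81, (5-9)^2=16, (11-10)^2=1, (8-5)^2=9
sum(d^2) = 242.
Step 3: rho = 1 - 6*242 / (11*(11^2 - 1)) = 1 - 1452/1320 = -0.100000.
Step 4: Under H0, t = rho * sqrt((n-2)/(1-rho^2)) = -0.3015 ~ t(9).
Step 5: Two-sided p-value from the t-distribution with 9 df = 0.769875.
Step 6: alpha = 0.1. fail to reject H0.

rho = -0.1000, p = 0.769875, fail to reject H0 at alpha = 0.1.


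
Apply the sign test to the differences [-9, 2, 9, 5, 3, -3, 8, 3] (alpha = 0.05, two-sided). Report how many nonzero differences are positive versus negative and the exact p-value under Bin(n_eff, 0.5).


Step 1: Discard zero differences. Original n = 8; n_eff = number of nonzero differences = 8.
Nonzero differences (with sign): -9, +2, +9, +5, +3, -3, +8, +3
Step 2: Count signs: positive = 6, negative = 2.
Step 3: Under H0: P(positive) = 0.5, so the number of positives S ~ Bin(8, 0.5).
Step 4: Two-sided exact p-value = sum of Bin(8,0.5) probabilities at or below the observed probability = 0.289062.
Step 5: alpha = 0.05. fail to reject H0.

n_eff = 8, pos = 6, neg = 2, p = 0.289062, fail to reject H0.


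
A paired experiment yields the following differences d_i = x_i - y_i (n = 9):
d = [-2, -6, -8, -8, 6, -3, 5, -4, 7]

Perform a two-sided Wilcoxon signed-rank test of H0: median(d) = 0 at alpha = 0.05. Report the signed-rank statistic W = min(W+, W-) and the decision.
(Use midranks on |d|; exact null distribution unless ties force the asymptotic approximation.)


Step 1: Drop any zero differences (none here) and take |d_i|.
|d| = [2, 6, 8, 8, 6, 3, 5, 4, 7]
Step 2: Midrank |d_i| (ties get averaged ranks).
ranks: |2|->1, |6|->5.5, |8|->8.5, |8|->8.5, |6|->5.5, |3|->2, |5|->4, |4|->3, |7|->7
Step 3: Attach original signs; sum ranks with positive sign and with negative sign.
W+ = 5.5 + 4 + 7 = 16.5
W- = 1 + 5.5 + 8.5 + 8.5 + 2 + 3 = 28.5
(Check: W+ + W- = 45 should equal n(n+1)/2 = 45.)
Step 4: Test statistic W = min(W+, W-) = 16.5.
Step 5: Ties in |d|, so use the tie-corrected normal approximation.
        E[W] = n(n+1)/4 = 9*10/4 = 22.5.
        Tie groups: |d|=6 (t=2), |d|=8 (t=2); sum(t^3 - t) = 12.
        Var[W] = n(n+1)(2n+1)/24 - sum(t^3-t)/48 = 1710/24 - 12/48 = 71.
        z = (W - E[W]) / sqrt(Var[W]) = (16.5 - 22.5) / 8.4261 = -0.7121.
        Two-sided p = 2*Phi(z) = 0.476422.
Step 6: alpha = 0.05. fail to reject H0.

W+ = 16.5, W- = 28.5, W = min = 16.5, p = 0.476422, fail to reject H0.


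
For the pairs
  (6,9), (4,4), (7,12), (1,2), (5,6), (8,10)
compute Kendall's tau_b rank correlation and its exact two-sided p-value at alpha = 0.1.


Step 1: Enumerate the 15 unordered pairs (i,j) with i<j and classify each by sign(x_j-x_i) * sign(y_j-y_i).
  (1,2):dx=-2,dy=-5->C; (1,3):dx=+1,dy=+3->C; (1,4):dx=-5,dy=-7->C; (1,5):dx=-1,dy=-3->C
  (1,6):dx=+2,dy=+1->C; (2,3):dx=+3,dy=+8->C; (2,4):dx=-3,dy=-2->C; (2,5):dx=+1,dy=+2->C
  (2,6):dx=+4,dy=+6->C; (3,4):dx=-6,dy=-10->C; (3,5):dx=-2,dy=-6->C; (3,6):dx=+1,dy=-2->D
  (4,5):dx=+4,dy=+4->C; (4,6):dx=+7,dy=+8->C; (5,6):dx=+3,dy=+4->C
Step 2: C = 14, D = 1, total pairs = 15.
Step 3: tau = (C - D)/(n(n-1)/2) = (14 - 1)/15 = 0.866667.
Step 4: Exact two-sided p-value (enumerate n! = 720 permutations of y under H0): p = 0.016667.
Step 5: alpha = 0.1. reject H0.

tau_b = 0.8667 (C=14, D=1), p = 0.016667, reject H0.


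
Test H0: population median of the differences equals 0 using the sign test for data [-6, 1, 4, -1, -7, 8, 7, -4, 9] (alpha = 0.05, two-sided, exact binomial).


Step 1: Discard zero differences. Original n = 9; n_eff = number of nonzero differences = 9.
Nonzero differences (with sign): -6, +1, +4, -1, -7, +8, +7, -4, +9
Step 2: Count signs: positive = 5, negative = 4.
Step 3: Under H0: P(positive) = 0.5, so the number of positives S ~ Bin(9, 0.5).
Step 4: Two-sided exact p-value = sum of Bin(9,0.5) probabilities at or below the observed probability = 1.000000.
Step 5: alpha = 0.05. fail to reject H0.

n_eff = 9, pos = 5, neg = 4, p = 1.000000, fail to reject H0.


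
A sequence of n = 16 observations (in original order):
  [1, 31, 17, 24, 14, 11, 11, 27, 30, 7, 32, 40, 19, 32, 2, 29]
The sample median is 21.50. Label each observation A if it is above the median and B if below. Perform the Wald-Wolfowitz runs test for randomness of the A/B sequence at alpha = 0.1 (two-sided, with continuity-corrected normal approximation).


Step 1: Compute median = 21.50; label A = above, B = below.
Labels in order: BABABBBAABAABABA  (n_A = 8, n_B = 8)
Step 2: Count runs R = 12.
Step 3: Under H0 (random ordering), E[R] = 2*n_A*n_B/(n_A+n_B) + 1 = 2*8*8/16 + 1 = 9.0000.
        Var[R] = 2*n_A*n_B*(2*n_A*n_B - n_A - n_B) / ((n_A+n_B)^2 * (n_A+n_B-1)) = 14336/3840 = 3.7333.
        SD[R] = 1.9322.
Step 4: Continuity-corrected z = (R - 0.5 - E[R]) / SD[R] = (12 - 0.5 - 9.0000) / 1.9322 = 1.2939.
Step 5: Two-sided p-value via normal approximation = 2*(1 - Phi(|z|)) = 0.195709.
Step 6: alpha = 0.1. fail to reject H0.

R = 12, z = 1.2939, p = 0.195709, fail to reject H0.


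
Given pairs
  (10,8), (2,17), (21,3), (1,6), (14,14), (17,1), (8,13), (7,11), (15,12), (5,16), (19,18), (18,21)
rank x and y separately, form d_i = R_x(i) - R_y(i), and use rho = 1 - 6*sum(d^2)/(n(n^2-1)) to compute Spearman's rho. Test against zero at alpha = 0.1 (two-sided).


Step 1: Rank x and y separately (midranks; no ties here).
rank(x): 10->6, 2->2, 21->12, 1->1, 14->7, 17->9, 8->5, 7->4, 15->8, 5->3, 19->11, 18->10
rank(y): 8->4, 17->10, 3->2, 6->3, 14->8, 1->1, 13->7, 11->5, 12->6, 16->9, 18->11, 21->12
Step 2: d_i = R_x(i) - R_y(i); compute d_i^2.
  (6-4)^2=4, (2-10)^2=64, (12-2)^2=100, (1-3)^2=4, (7-8)^2=1, (9-1)^2=64, (5-7)^2=4, (4-5)^2=1, (8-6)^2=4, (3-9)^2=36, (11-11)^2=0, (10-12)^2=4
sum(d^2) = 286.
Step 3: rho = 1 - 6*286 / (12*(12^2 - 1)) = 1 - 1716/1716 = 0.000000.
Step 4: Under H0, t = rho * sqrt((n-2)/(1-rho^2)) = 0.0000 ~ t(10).
Step 5: Two-sided p-value from the t-distribution with 10 df = 1.000000.
Step 6: alpha = 0.1. fail to reject H0.

rho = 0.0000, p = 1.000000, fail to reject H0 at alpha = 0.1.


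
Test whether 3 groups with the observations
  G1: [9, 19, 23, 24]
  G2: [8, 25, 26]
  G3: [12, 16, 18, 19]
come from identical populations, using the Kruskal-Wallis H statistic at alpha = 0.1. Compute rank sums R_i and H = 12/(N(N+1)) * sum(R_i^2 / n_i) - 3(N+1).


Step 1: Combine all N = 11 observations and assign midranks.
sorted (value, group, rank): (8,G2,1), (9,G1,2), (12,G3,3), (16,G3,4), (18,G3,5), (19,G1,6.5), (19,G3,6.5), (23,G1,8), (24,G1,9), (25,G2,10), (26,G2,11)
Step 2: Sum ranks within each group.
R_1 = 25.5 (n_1 = 4)
R_2 = 22 (n_2 = 3)
R_3 = 18.5 (n_3 = 4)
Step 3: H = 12/(N(N+1)) * sum(R_i^2/n_i) - 3(N+1)
     = 12/(11*12) * (25.5^2/4 + 22^2/3 + 18.5^2/4) - 3*12
     = 0.090909 * 409.458 - 36
     = 1.223485.
Step 4: Ties present; correction factor C = 1 - 6/(11^3 - 11) = 0.995455. Corrected H = 1.223485 / 0.995455 = 1.229072.
Step 5: Under H0, H ~ chi^2(2); p-value = 0.540892.
Step 6: alpha = 0.1. fail to reject H0.

H = 1.2291, df = 2, p = 0.540892, fail to reject H0.


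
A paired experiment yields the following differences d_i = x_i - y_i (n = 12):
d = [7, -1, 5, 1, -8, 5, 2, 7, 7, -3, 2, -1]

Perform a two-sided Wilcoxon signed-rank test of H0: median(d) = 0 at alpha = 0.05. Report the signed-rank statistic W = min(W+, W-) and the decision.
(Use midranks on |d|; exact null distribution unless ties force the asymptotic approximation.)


Step 1: Drop any zero differences (none here) and take |d_i|.
|d| = [7, 1, 5, 1, 8, 5, 2, 7, 7, 3, 2, 1]
Step 2: Midrank |d_i| (ties get averaged ranks).
ranks: |7|->10, |1|->2, |5|->7.5, |1|->2, |8|->12, |5|->7.5, |2|->4.5, |7|->10, |7|->10, |3|->6, |2|->4.5, |1|->2
Step 3: Attach original signs; sum ranks with positive sign and with negative sign.
W+ = 10 + 7.5 + 2 + 7.5 + 4.5 + 10 + 10 + 4.5 = 56
W- = 2 + 12 + 6 + 2 = 22
(Check: W+ + W- = 78 should equal n(n+1)/2 = 78.)
Step 4: Test statistic W = min(W+, W-) = 22.
Step 5: Ties in |d|, so use the tie-corrected normal approximation.
        E[W] = n(n+1)/4 = 12*13/4 = 39.
        Tie groups: |d|=1 (t=3), |d|=2 (t=2), |d|=5 (t=2), |d|=7 (t=3); sum(t^3 - t) = 60.
        Var[W] = n(n+1)(2n+1)/24 - sum(t^3-t)/48 = 3900/24 - 60/48 = 161.25.
        z = (W - E[W]) / sqrt(Var[W]) = (22 - 39) / 12.6984 = -1.3387.
        Two-sided p = 2*Phi(z) = 0.180652.
Step 6: alpha = 0.05. fail to reject H0.

W+ = 56, W- = 22, W = min = 22, p = 0.180652, fail to reject H0.


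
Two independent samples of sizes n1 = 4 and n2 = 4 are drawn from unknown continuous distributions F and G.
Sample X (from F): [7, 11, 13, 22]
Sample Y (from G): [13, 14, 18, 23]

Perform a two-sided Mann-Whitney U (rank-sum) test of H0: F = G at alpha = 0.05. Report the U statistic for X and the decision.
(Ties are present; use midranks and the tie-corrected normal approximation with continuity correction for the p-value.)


Step 1: Combine and sort all 8 observations; assign midranks.
sorted (value, group): (7,X), (11,X), (13,X), (13,Y), (14,Y), (18,Y), (22,X), (23,Y)
ranks: 7->1, 11->2, 13->3.5, 13->3.5, 14->5, 18->6, 22->7, 23->8
Step 2: Rank sum for X: R1 = 1 + 2 + 3.5 + 7 = 13.5.
Step 3: U_X = R1 - n1(n1+1)/2 = 13.5 - 4*5/2 = 13.5 - 10 = 3.5.
       U_Y = n1*n2 - U_X = 16 - 3.5 = 12.5.
Step 4: Ties are present, so use the tie-corrected normal approximation (with continuity correction) for the p-value.
Step 5: p-value = 0.245383; compare to alpha = 0.05. fail to reject H0.

U_X = 3.5, p = 0.245383, fail to reject H0 at alpha = 0.05.


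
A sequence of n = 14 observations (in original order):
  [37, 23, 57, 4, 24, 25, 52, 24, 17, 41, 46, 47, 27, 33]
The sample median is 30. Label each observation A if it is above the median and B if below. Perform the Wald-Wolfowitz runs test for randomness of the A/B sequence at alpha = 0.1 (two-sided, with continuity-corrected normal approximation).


Step 1: Compute median = 30; label A = above, B = below.
Labels in order: ABABBBABBAAABA  (n_A = 7, n_B = 7)
Step 2: Count runs R = 9.
Step 3: Under H0 (random ordering), E[R] = 2*n_A*n_B/(n_A+n_B) + 1 = 2*7*7/14 + 1 = 8.0000.
        Var[R] = 2*n_A*n_B*(2*n_A*n_B - n_A - n_B) / ((n_A+n_B)^2 * (n_A+n_B-1)) = 8232/2548 = 3.2308.
        SD[R] = 1.7974.
Step 4: Continuity-corrected z = (R - 0.5 - E[R]) / SD[R] = (9 - 0.5 - 8.0000) / 1.7974 = 0.2782.
Step 5: Two-sided p-value via normal approximation = 2*(1 - Phi(|z|)) = 0.780879.
Step 6: alpha = 0.1. fail to reject H0.

R = 9, z = 0.2782, p = 0.780879, fail to reject H0.


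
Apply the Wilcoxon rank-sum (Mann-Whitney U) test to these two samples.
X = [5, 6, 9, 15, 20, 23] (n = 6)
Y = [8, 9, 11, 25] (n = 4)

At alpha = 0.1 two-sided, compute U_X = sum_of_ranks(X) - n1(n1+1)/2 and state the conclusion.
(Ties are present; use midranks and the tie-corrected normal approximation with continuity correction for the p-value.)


Step 1: Combine and sort all 10 observations; assign midranks.
sorted (value, group): (5,X), (6,X), (8,Y), (9,X), (9,Y), (11,Y), (15,X), (20,X), (23,X), (25,Y)
ranks: 5->1, 6->2, 8->3, 9->4.5, 9->4.5, 11->6, 15->7, 20->8, 23->9, 25->10
Step 2: Rank sum for X: R1 = 1 + 2 + 4.5 + 7 + 8 + 9 = 31.5.
Step 3: U_X = R1 - n1(n1+1)/2 = 31.5 - 6*7/2 = 31.5 - 21 = 10.5.
       U_Y = n1*n2 - U_X = 24 - 10.5 = 13.5.
Step 4: Ties are present, so use the tie-corrected normal approximation (with continuity correction) for the p-value.
Step 5: p-value = 0.830664; compare to alpha = 0.1. fail to reject H0.

U_X = 10.5, p = 0.830664, fail to reject H0 at alpha = 0.1.


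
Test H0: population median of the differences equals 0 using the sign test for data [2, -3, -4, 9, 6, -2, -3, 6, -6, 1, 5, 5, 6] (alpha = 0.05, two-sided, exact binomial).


Step 1: Discard zero differences. Original n = 13; n_eff = number of nonzero differences = 13.
Nonzero differences (with sign): +2, -3, -4, +9, +6, -2, -3, +6, -6, +1, +5, +5, +6
Step 2: Count signs: positive = 8, negative = 5.
Step 3: Under H0: P(positive) = 0.5, so the number of positives S ~ Bin(13, 0.5).
Step 4: Two-sided exact p-value = sum of Bin(13,0.5) probabilities at or below the observed probability = 0.581055.
Step 5: alpha = 0.05. fail to reject H0.

n_eff = 13, pos = 8, neg = 5, p = 0.581055, fail to reject H0.


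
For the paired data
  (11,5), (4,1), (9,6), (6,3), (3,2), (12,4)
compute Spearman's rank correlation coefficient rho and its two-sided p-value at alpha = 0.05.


Step 1: Rank x and y separately (midranks; no ties here).
rank(x): 11->5, 4->2, 9->4, 6->3, 3->1, 12->6
rank(y): 5->5, 1->1, 6->6, 3->3, 2->2, 4->4
Step 2: d_i = R_x(i) - R_y(i); compute d_i^2.
  (5-5)^2=0, (2-1)^2=1, (4-6)^2=4, (3-3)^2=0, (1-2)^2=1, (6-4)^2=4
sum(d^2) = 10.
Step 3: rho = 1 - 6*10 / (6*(6^2 - 1)) = 1 - 60/210 = 0.714286.
Step 4: Under H0, t = rho * sqrt((n-2)/(1-rho^2)) = 2.0412 ~ t(4).
Step 5: Two-sided p-value from the t-distribution with 4 df = 0.110787.
Step 6: alpha = 0.05. fail to reject H0.

rho = 0.7143, p = 0.110787, fail to reject H0 at alpha = 0.05.


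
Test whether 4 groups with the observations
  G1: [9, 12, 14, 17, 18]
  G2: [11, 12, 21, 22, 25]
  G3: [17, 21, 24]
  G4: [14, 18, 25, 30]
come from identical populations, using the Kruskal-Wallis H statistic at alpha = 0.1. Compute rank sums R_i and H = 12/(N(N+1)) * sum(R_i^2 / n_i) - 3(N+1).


Step 1: Combine all N = 17 observations and assign midranks.
sorted (value, group, rank): (9,G1,1), (11,G2,2), (12,G1,3.5), (12,G2,3.5), (14,G1,5.5), (14,G4,5.5), (17,G1,7.5), (17,G3,7.5), (18,G1,9.5), (18,G4,9.5), (21,G2,11.5), (21,G3,11.5), (22,G2,13), (24,G3,14), (25,G2,15.5), (25,G4,15.5), (30,G4,17)
Step 2: Sum ranks within each group.
R_1 = 27 (n_1 = 5)
R_2 = 45.5 (n_2 = 5)
R_3 = 33 (n_3 = 3)
R_4 = 47.5 (n_4 = 4)
Step 3: H = 12/(N(N+1)) * sum(R_i^2/n_i) - 3(N+1)
     = 12/(17*18) * (27^2/5 + 45.5^2/5 + 33^2/3 + 47.5^2/4) - 3*18
     = 0.039216 * 1486.91 - 54
     = 4.310294.
Step 4: Ties present; correction factor C = 1 - 36/(17^3 - 17) = 0.992647. Corrected H = 4.310294 / 0.992647 = 4.342222.
Step 5: Under H0, H ~ chi^2(3); p-value = 0.226803.
Step 6: alpha = 0.1. fail to reject H0.

H = 4.3422, df = 3, p = 0.226803, fail to reject H0.


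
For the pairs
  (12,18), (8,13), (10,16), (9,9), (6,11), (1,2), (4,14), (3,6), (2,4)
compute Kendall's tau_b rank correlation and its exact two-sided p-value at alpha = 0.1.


Step 1: Enumerate the 36 unordered pairs (i,j) with i<j and classify each by sign(x_j-x_i) * sign(y_j-y_i).
  (1,2):dx=-4,dy=-5->C; (1,3):dx=-2,dy=-2->C; (1,4):dx=-3,dy=-9->C; (1,5):dx=-6,dy=-7->C
  (1,6):dx=-11,dy=-16->C; (1,7):dx=-8,dy=-4->C; (1,8):dx=-9,dy=-12->C; (1,9):dx=-10,dy=-14->C
  (2,3):dx=+2,dy=+3->C; (2,4):dx=+1,dy=-4->D; (2,5):dx=-2,dy=-2->C; (2,6):dx=-7,dy=-11->C
  (2,7):dx=-4,dy=+1->D; (2,8):dx=-5,dy=-7->C; (2,9):dx=-6,dy=-9->C; (3,4):dx=-1,dy=-7->C
  (3,5):dx=-4,dy=-5->C; (3,6):dx=-9,dy=-14->C; (3,7):dx=-6,dy=-2->C; (3,8):dx=-7,dy=-10->C
  (3,9):dx=-8,dy=-12->C; (4,5):dx=-3,dy=+2->D; (4,6):dx=-8,dy=-7->C; (4,7):dx=-5,dy=+5->D
  (4,8):dx=-6,dy=-3->C; (4,9):dx=-7,dy=-5->C; (5,6):dx=-5,dy=-9->C; (5,7):dx=-2,dy=+3->D
  (5,8):dx=-3,dy=-5->C; (5,9):dx=-4,dy=-7->C; (6,7):dx=+3,dy=+12->C; (6,8):dx=+2,dy=+4->C
  (6,9):dx=+1,dy=+2->C; (7,8):dx=-1,dy=-8->C; (7,9):dx=-2,dy=-10->C; (8,9):dx=-1,dy=-2->C
Step 2: C = 31, D = 5, total pairs = 36.
Step 3: tau = (C - D)/(n(n-1)/2) = (31 - 5)/36 = 0.722222.
Step 4: Exact two-sided p-value (enumerate n! = 362880 permutations of y under H0): p = 0.005886.
Step 5: alpha = 0.1. reject H0.

tau_b = 0.7222 (C=31, D=5), p = 0.005886, reject H0.


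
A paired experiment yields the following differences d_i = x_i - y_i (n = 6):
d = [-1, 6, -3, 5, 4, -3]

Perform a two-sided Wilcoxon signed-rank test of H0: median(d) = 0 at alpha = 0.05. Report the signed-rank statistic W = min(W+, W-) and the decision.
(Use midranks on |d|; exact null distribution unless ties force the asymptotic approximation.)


Step 1: Drop any zero differences (none here) and take |d_i|.
|d| = [1, 6, 3, 5, 4, 3]
Step 2: Midrank |d_i| (ties get averaged ranks).
ranks: |1|->1, |6|->6, |3|->2.5, |5|->5, |4|->4, |3|->2.5
Step 3: Attach original signs; sum ranks with positive sign and with negative sign.
W+ = 6 + 5 + 4 = 15
W- = 1 + 2.5 + 2.5 = 6
(Check: W+ + W- = 21 should equal n(n+1)/2 = 21.)
Step 4: Test statistic W = min(W+, W-) = 6.
Step 5: Ties in |d|, so use the tie-corrected normal approximation.
        E[W] = n(n+1)/4 = 6*7/4 = 10.5.
        Tie groups: |d|=3 (t=2); sum(t^3 - t) = 6.
        Var[W] = n(n+1)(2n+1)/24 - sum(t^3-t)/48 = 546/24 - 6/48 = 22.625.
        z = (W - E[W]) / sqrt(Var[W]) = (6 - 10.5) / 4.7566 = -0.9461.
        Two-sided p = 2*Phi(z) = 0.344118.
Step 6: alpha = 0.05. fail to reject H0.

W+ = 15, W- = 6, W = min = 6, p = 0.344118, fail to reject H0.
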